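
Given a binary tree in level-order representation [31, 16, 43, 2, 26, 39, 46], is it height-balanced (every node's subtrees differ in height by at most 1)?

Tree (level-order array): [31, 16, 43, 2, 26, 39, 46]
Definition: a tree is height-balanced if, at every node, |h(left) - h(right)| <= 1 (empty subtree has height -1).
Bottom-up per-node check:
  node 2: h_left=-1, h_right=-1, diff=0 [OK], height=0
  node 26: h_left=-1, h_right=-1, diff=0 [OK], height=0
  node 16: h_left=0, h_right=0, diff=0 [OK], height=1
  node 39: h_left=-1, h_right=-1, diff=0 [OK], height=0
  node 46: h_left=-1, h_right=-1, diff=0 [OK], height=0
  node 43: h_left=0, h_right=0, diff=0 [OK], height=1
  node 31: h_left=1, h_right=1, diff=0 [OK], height=2
All nodes satisfy the balance condition.
Result: Balanced


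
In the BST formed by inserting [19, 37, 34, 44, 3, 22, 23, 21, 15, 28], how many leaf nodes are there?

Tree built from: [19, 37, 34, 44, 3, 22, 23, 21, 15, 28]
Tree (level-order array): [19, 3, 37, None, 15, 34, 44, None, None, 22, None, None, None, 21, 23, None, None, None, 28]
Rule: A leaf has 0 children.
Per-node child counts:
  node 19: 2 child(ren)
  node 3: 1 child(ren)
  node 15: 0 child(ren)
  node 37: 2 child(ren)
  node 34: 1 child(ren)
  node 22: 2 child(ren)
  node 21: 0 child(ren)
  node 23: 1 child(ren)
  node 28: 0 child(ren)
  node 44: 0 child(ren)
Matching nodes: [15, 21, 28, 44]
Count of leaf nodes: 4


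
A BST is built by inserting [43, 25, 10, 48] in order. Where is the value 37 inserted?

Starting tree (level order): [43, 25, 48, 10]
Insertion path: 43 -> 25
Result: insert 37 as right child of 25
Final tree (level order): [43, 25, 48, 10, 37]


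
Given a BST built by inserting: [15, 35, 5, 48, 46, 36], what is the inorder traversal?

Tree insertion order: [15, 35, 5, 48, 46, 36]
Tree (level-order array): [15, 5, 35, None, None, None, 48, 46, None, 36]
Inorder traversal: [5, 15, 35, 36, 46, 48]


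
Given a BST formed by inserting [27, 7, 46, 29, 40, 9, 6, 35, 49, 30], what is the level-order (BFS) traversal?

Tree insertion order: [27, 7, 46, 29, 40, 9, 6, 35, 49, 30]
Tree (level-order array): [27, 7, 46, 6, 9, 29, 49, None, None, None, None, None, 40, None, None, 35, None, 30]
BFS from the root, enqueuing left then right child of each popped node:
  queue [27] -> pop 27, enqueue [7, 46], visited so far: [27]
  queue [7, 46] -> pop 7, enqueue [6, 9], visited so far: [27, 7]
  queue [46, 6, 9] -> pop 46, enqueue [29, 49], visited so far: [27, 7, 46]
  queue [6, 9, 29, 49] -> pop 6, enqueue [none], visited so far: [27, 7, 46, 6]
  queue [9, 29, 49] -> pop 9, enqueue [none], visited so far: [27, 7, 46, 6, 9]
  queue [29, 49] -> pop 29, enqueue [40], visited so far: [27, 7, 46, 6, 9, 29]
  queue [49, 40] -> pop 49, enqueue [none], visited so far: [27, 7, 46, 6, 9, 29, 49]
  queue [40] -> pop 40, enqueue [35], visited so far: [27, 7, 46, 6, 9, 29, 49, 40]
  queue [35] -> pop 35, enqueue [30], visited so far: [27, 7, 46, 6, 9, 29, 49, 40, 35]
  queue [30] -> pop 30, enqueue [none], visited so far: [27, 7, 46, 6, 9, 29, 49, 40, 35, 30]
Result: [27, 7, 46, 6, 9, 29, 49, 40, 35, 30]


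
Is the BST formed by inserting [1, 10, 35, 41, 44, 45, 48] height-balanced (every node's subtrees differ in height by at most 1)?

Tree (level-order array): [1, None, 10, None, 35, None, 41, None, 44, None, 45, None, 48]
Definition: a tree is height-balanced if, at every node, |h(left) - h(right)| <= 1 (empty subtree has height -1).
Bottom-up per-node check:
  node 48: h_left=-1, h_right=-1, diff=0 [OK], height=0
  node 45: h_left=-1, h_right=0, diff=1 [OK], height=1
  node 44: h_left=-1, h_right=1, diff=2 [FAIL (|-1-1|=2 > 1)], height=2
  node 41: h_left=-1, h_right=2, diff=3 [FAIL (|-1-2|=3 > 1)], height=3
  node 35: h_left=-1, h_right=3, diff=4 [FAIL (|-1-3|=4 > 1)], height=4
  node 10: h_left=-1, h_right=4, diff=5 [FAIL (|-1-4|=5 > 1)], height=5
  node 1: h_left=-1, h_right=5, diff=6 [FAIL (|-1-5|=6 > 1)], height=6
Node 44 violates the condition: |-1 - 1| = 2 > 1.
Result: Not balanced


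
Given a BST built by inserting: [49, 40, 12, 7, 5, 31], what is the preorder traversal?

Tree insertion order: [49, 40, 12, 7, 5, 31]
Tree (level-order array): [49, 40, None, 12, None, 7, 31, 5]
Preorder traversal: [49, 40, 12, 7, 5, 31]


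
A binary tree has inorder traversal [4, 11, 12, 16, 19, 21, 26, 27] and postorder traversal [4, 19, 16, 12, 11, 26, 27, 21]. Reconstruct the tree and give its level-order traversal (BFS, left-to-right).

Inorder:   [4, 11, 12, 16, 19, 21, 26, 27]
Postorder: [4, 19, 16, 12, 11, 26, 27, 21]
Algorithm: postorder visits root last, so walk postorder right-to-left;
each value is the root of the current inorder slice — split it at that
value, recurse on the right subtree first, then the left.
Recursive splits:
  root=21; inorder splits into left=[4, 11, 12, 16, 19], right=[26, 27]
  root=27; inorder splits into left=[26], right=[]
  root=26; inorder splits into left=[], right=[]
  root=11; inorder splits into left=[4], right=[12, 16, 19]
  root=12; inorder splits into left=[], right=[16, 19]
  root=16; inorder splits into left=[], right=[19]
  root=19; inorder splits into left=[], right=[]
  root=4; inorder splits into left=[], right=[]
Reconstructed level-order: [21, 11, 27, 4, 12, 26, 16, 19]


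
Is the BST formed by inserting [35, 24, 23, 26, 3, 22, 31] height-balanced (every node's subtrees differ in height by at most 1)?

Tree (level-order array): [35, 24, None, 23, 26, 3, None, None, 31, None, 22]
Definition: a tree is height-balanced if, at every node, |h(left) - h(right)| <= 1 (empty subtree has height -1).
Bottom-up per-node check:
  node 22: h_left=-1, h_right=-1, diff=0 [OK], height=0
  node 3: h_left=-1, h_right=0, diff=1 [OK], height=1
  node 23: h_left=1, h_right=-1, diff=2 [FAIL (|1--1|=2 > 1)], height=2
  node 31: h_left=-1, h_right=-1, diff=0 [OK], height=0
  node 26: h_left=-1, h_right=0, diff=1 [OK], height=1
  node 24: h_left=2, h_right=1, diff=1 [OK], height=3
  node 35: h_left=3, h_right=-1, diff=4 [FAIL (|3--1|=4 > 1)], height=4
Node 23 violates the condition: |1 - -1| = 2 > 1.
Result: Not balanced


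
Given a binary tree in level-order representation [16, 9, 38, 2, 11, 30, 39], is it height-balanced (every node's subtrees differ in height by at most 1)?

Tree (level-order array): [16, 9, 38, 2, 11, 30, 39]
Definition: a tree is height-balanced if, at every node, |h(left) - h(right)| <= 1 (empty subtree has height -1).
Bottom-up per-node check:
  node 2: h_left=-1, h_right=-1, diff=0 [OK], height=0
  node 11: h_left=-1, h_right=-1, diff=0 [OK], height=0
  node 9: h_left=0, h_right=0, diff=0 [OK], height=1
  node 30: h_left=-1, h_right=-1, diff=0 [OK], height=0
  node 39: h_left=-1, h_right=-1, diff=0 [OK], height=0
  node 38: h_left=0, h_right=0, diff=0 [OK], height=1
  node 16: h_left=1, h_right=1, diff=0 [OK], height=2
All nodes satisfy the balance condition.
Result: Balanced


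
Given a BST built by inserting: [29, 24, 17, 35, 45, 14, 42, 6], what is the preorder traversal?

Tree insertion order: [29, 24, 17, 35, 45, 14, 42, 6]
Tree (level-order array): [29, 24, 35, 17, None, None, 45, 14, None, 42, None, 6]
Preorder traversal: [29, 24, 17, 14, 6, 35, 45, 42]


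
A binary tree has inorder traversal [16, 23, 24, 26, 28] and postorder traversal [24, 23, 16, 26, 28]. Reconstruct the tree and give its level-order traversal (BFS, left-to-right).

Inorder:   [16, 23, 24, 26, 28]
Postorder: [24, 23, 16, 26, 28]
Algorithm: postorder visits root last, so walk postorder right-to-left;
each value is the root of the current inorder slice — split it at that
value, recurse on the right subtree first, then the left.
Recursive splits:
  root=28; inorder splits into left=[16, 23, 24, 26], right=[]
  root=26; inorder splits into left=[16, 23, 24], right=[]
  root=16; inorder splits into left=[], right=[23, 24]
  root=23; inorder splits into left=[], right=[24]
  root=24; inorder splits into left=[], right=[]
Reconstructed level-order: [28, 26, 16, 23, 24]


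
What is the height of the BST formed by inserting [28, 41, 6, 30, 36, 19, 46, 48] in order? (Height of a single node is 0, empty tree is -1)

Insertion order: [28, 41, 6, 30, 36, 19, 46, 48]
Tree (level-order array): [28, 6, 41, None, 19, 30, 46, None, None, None, 36, None, 48]
Compute height bottom-up (empty subtree = -1):
  height(19) = 1 + max(-1, -1) = 0
  height(6) = 1 + max(-1, 0) = 1
  height(36) = 1 + max(-1, -1) = 0
  height(30) = 1 + max(-1, 0) = 1
  height(48) = 1 + max(-1, -1) = 0
  height(46) = 1 + max(-1, 0) = 1
  height(41) = 1 + max(1, 1) = 2
  height(28) = 1 + max(1, 2) = 3
Height = 3


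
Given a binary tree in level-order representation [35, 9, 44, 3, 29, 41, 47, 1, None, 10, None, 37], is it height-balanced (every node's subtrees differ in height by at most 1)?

Tree (level-order array): [35, 9, 44, 3, 29, 41, 47, 1, None, 10, None, 37]
Definition: a tree is height-balanced if, at every node, |h(left) - h(right)| <= 1 (empty subtree has height -1).
Bottom-up per-node check:
  node 1: h_left=-1, h_right=-1, diff=0 [OK], height=0
  node 3: h_left=0, h_right=-1, diff=1 [OK], height=1
  node 10: h_left=-1, h_right=-1, diff=0 [OK], height=0
  node 29: h_left=0, h_right=-1, diff=1 [OK], height=1
  node 9: h_left=1, h_right=1, diff=0 [OK], height=2
  node 37: h_left=-1, h_right=-1, diff=0 [OK], height=0
  node 41: h_left=0, h_right=-1, diff=1 [OK], height=1
  node 47: h_left=-1, h_right=-1, diff=0 [OK], height=0
  node 44: h_left=1, h_right=0, diff=1 [OK], height=2
  node 35: h_left=2, h_right=2, diff=0 [OK], height=3
All nodes satisfy the balance condition.
Result: Balanced


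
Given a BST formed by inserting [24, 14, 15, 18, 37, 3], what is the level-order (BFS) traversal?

Tree insertion order: [24, 14, 15, 18, 37, 3]
Tree (level-order array): [24, 14, 37, 3, 15, None, None, None, None, None, 18]
BFS from the root, enqueuing left then right child of each popped node:
  queue [24] -> pop 24, enqueue [14, 37], visited so far: [24]
  queue [14, 37] -> pop 14, enqueue [3, 15], visited so far: [24, 14]
  queue [37, 3, 15] -> pop 37, enqueue [none], visited so far: [24, 14, 37]
  queue [3, 15] -> pop 3, enqueue [none], visited so far: [24, 14, 37, 3]
  queue [15] -> pop 15, enqueue [18], visited so far: [24, 14, 37, 3, 15]
  queue [18] -> pop 18, enqueue [none], visited so far: [24, 14, 37, 3, 15, 18]
Result: [24, 14, 37, 3, 15, 18]


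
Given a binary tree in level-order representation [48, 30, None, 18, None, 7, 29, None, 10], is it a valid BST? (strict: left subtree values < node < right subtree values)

Level-order array: [48, 30, None, 18, None, 7, 29, None, 10]
Validate using subtree bounds (lo, hi): at each node, require lo < value < hi,
then recurse left with hi=value and right with lo=value.
Preorder trace (stopping at first violation):
  at node 48 with bounds (-inf, +inf): OK
  at node 30 with bounds (-inf, 48): OK
  at node 18 with bounds (-inf, 30): OK
  at node 7 with bounds (-inf, 18): OK
  at node 10 with bounds (7, 18): OK
  at node 29 with bounds (18, 30): OK
No violation found at any node.
Result: Valid BST


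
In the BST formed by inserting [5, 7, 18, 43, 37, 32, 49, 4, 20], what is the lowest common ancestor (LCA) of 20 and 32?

Tree insertion order: [5, 7, 18, 43, 37, 32, 49, 4, 20]
Tree (level-order array): [5, 4, 7, None, None, None, 18, None, 43, 37, 49, 32, None, None, None, 20]
In a BST, the LCA of p=20, q=32 is the first node v on the
root-to-leaf path with p <= v <= q (go left if both < v, right if both > v).
Walk from root:
  at 5: both 20 and 32 > 5, go right
  at 7: both 20 and 32 > 7, go right
  at 18: both 20 and 32 > 18, go right
  at 43: both 20 and 32 < 43, go left
  at 37: both 20 and 32 < 37, go left
  at 32: 20 <= 32 <= 32, this is the LCA
LCA = 32


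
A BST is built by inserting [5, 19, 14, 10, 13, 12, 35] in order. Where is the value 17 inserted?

Starting tree (level order): [5, None, 19, 14, 35, 10, None, None, None, None, 13, 12]
Insertion path: 5 -> 19 -> 14
Result: insert 17 as right child of 14
Final tree (level order): [5, None, 19, 14, 35, 10, 17, None, None, None, 13, None, None, 12]


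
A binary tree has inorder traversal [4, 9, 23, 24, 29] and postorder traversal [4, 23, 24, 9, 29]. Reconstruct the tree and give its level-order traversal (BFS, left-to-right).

Inorder:   [4, 9, 23, 24, 29]
Postorder: [4, 23, 24, 9, 29]
Algorithm: postorder visits root last, so walk postorder right-to-left;
each value is the root of the current inorder slice — split it at that
value, recurse on the right subtree first, then the left.
Recursive splits:
  root=29; inorder splits into left=[4, 9, 23, 24], right=[]
  root=9; inorder splits into left=[4], right=[23, 24]
  root=24; inorder splits into left=[23], right=[]
  root=23; inorder splits into left=[], right=[]
  root=4; inorder splits into left=[], right=[]
Reconstructed level-order: [29, 9, 4, 24, 23]


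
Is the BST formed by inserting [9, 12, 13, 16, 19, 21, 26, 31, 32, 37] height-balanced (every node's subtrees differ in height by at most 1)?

Tree (level-order array): [9, None, 12, None, 13, None, 16, None, 19, None, 21, None, 26, None, 31, None, 32, None, 37]
Definition: a tree is height-balanced if, at every node, |h(left) - h(right)| <= 1 (empty subtree has height -1).
Bottom-up per-node check:
  node 37: h_left=-1, h_right=-1, diff=0 [OK], height=0
  node 32: h_left=-1, h_right=0, diff=1 [OK], height=1
  node 31: h_left=-1, h_right=1, diff=2 [FAIL (|-1-1|=2 > 1)], height=2
  node 26: h_left=-1, h_right=2, diff=3 [FAIL (|-1-2|=3 > 1)], height=3
  node 21: h_left=-1, h_right=3, diff=4 [FAIL (|-1-3|=4 > 1)], height=4
  node 19: h_left=-1, h_right=4, diff=5 [FAIL (|-1-4|=5 > 1)], height=5
  node 16: h_left=-1, h_right=5, diff=6 [FAIL (|-1-5|=6 > 1)], height=6
  node 13: h_left=-1, h_right=6, diff=7 [FAIL (|-1-6|=7 > 1)], height=7
  node 12: h_left=-1, h_right=7, diff=8 [FAIL (|-1-7|=8 > 1)], height=8
  node 9: h_left=-1, h_right=8, diff=9 [FAIL (|-1-8|=9 > 1)], height=9
Node 31 violates the condition: |-1 - 1| = 2 > 1.
Result: Not balanced


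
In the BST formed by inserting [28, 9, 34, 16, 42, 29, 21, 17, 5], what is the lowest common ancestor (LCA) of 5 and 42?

Tree insertion order: [28, 9, 34, 16, 42, 29, 21, 17, 5]
Tree (level-order array): [28, 9, 34, 5, 16, 29, 42, None, None, None, 21, None, None, None, None, 17]
In a BST, the LCA of p=5, q=42 is the first node v on the
root-to-leaf path with p <= v <= q (go left if both < v, right if both > v).
Walk from root:
  at 28: 5 <= 28 <= 42, this is the LCA
LCA = 28


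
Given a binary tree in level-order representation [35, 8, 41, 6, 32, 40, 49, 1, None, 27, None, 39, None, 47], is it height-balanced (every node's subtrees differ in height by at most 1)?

Tree (level-order array): [35, 8, 41, 6, 32, 40, 49, 1, None, 27, None, 39, None, 47]
Definition: a tree is height-balanced if, at every node, |h(left) - h(right)| <= 1 (empty subtree has height -1).
Bottom-up per-node check:
  node 1: h_left=-1, h_right=-1, diff=0 [OK], height=0
  node 6: h_left=0, h_right=-1, diff=1 [OK], height=1
  node 27: h_left=-1, h_right=-1, diff=0 [OK], height=0
  node 32: h_left=0, h_right=-1, diff=1 [OK], height=1
  node 8: h_left=1, h_right=1, diff=0 [OK], height=2
  node 39: h_left=-1, h_right=-1, diff=0 [OK], height=0
  node 40: h_left=0, h_right=-1, diff=1 [OK], height=1
  node 47: h_left=-1, h_right=-1, diff=0 [OK], height=0
  node 49: h_left=0, h_right=-1, diff=1 [OK], height=1
  node 41: h_left=1, h_right=1, diff=0 [OK], height=2
  node 35: h_left=2, h_right=2, diff=0 [OK], height=3
All nodes satisfy the balance condition.
Result: Balanced


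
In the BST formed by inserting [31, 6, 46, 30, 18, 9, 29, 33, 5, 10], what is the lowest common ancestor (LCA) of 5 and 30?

Tree insertion order: [31, 6, 46, 30, 18, 9, 29, 33, 5, 10]
Tree (level-order array): [31, 6, 46, 5, 30, 33, None, None, None, 18, None, None, None, 9, 29, None, 10]
In a BST, the LCA of p=5, q=30 is the first node v on the
root-to-leaf path with p <= v <= q (go left if both < v, right if both > v).
Walk from root:
  at 31: both 5 and 30 < 31, go left
  at 6: 5 <= 6 <= 30, this is the LCA
LCA = 6


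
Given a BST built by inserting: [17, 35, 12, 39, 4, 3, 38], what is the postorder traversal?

Tree insertion order: [17, 35, 12, 39, 4, 3, 38]
Tree (level-order array): [17, 12, 35, 4, None, None, 39, 3, None, 38]
Postorder traversal: [3, 4, 12, 38, 39, 35, 17]


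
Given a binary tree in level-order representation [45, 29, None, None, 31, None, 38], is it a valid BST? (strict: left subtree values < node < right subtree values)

Level-order array: [45, 29, None, None, 31, None, 38]
Validate using subtree bounds (lo, hi): at each node, require lo < value < hi,
then recurse left with hi=value and right with lo=value.
Preorder trace (stopping at first violation):
  at node 45 with bounds (-inf, +inf): OK
  at node 29 with bounds (-inf, 45): OK
  at node 31 with bounds (29, 45): OK
  at node 38 with bounds (31, 45): OK
No violation found at any node.
Result: Valid BST


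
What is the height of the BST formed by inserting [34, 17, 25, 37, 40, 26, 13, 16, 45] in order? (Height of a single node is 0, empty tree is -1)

Insertion order: [34, 17, 25, 37, 40, 26, 13, 16, 45]
Tree (level-order array): [34, 17, 37, 13, 25, None, 40, None, 16, None, 26, None, 45]
Compute height bottom-up (empty subtree = -1):
  height(16) = 1 + max(-1, -1) = 0
  height(13) = 1 + max(-1, 0) = 1
  height(26) = 1 + max(-1, -1) = 0
  height(25) = 1 + max(-1, 0) = 1
  height(17) = 1 + max(1, 1) = 2
  height(45) = 1 + max(-1, -1) = 0
  height(40) = 1 + max(-1, 0) = 1
  height(37) = 1 + max(-1, 1) = 2
  height(34) = 1 + max(2, 2) = 3
Height = 3


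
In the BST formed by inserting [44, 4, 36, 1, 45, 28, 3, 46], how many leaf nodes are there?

Tree built from: [44, 4, 36, 1, 45, 28, 3, 46]
Tree (level-order array): [44, 4, 45, 1, 36, None, 46, None, 3, 28]
Rule: A leaf has 0 children.
Per-node child counts:
  node 44: 2 child(ren)
  node 4: 2 child(ren)
  node 1: 1 child(ren)
  node 3: 0 child(ren)
  node 36: 1 child(ren)
  node 28: 0 child(ren)
  node 45: 1 child(ren)
  node 46: 0 child(ren)
Matching nodes: [3, 28, 46]
Count of leaf nodes: 3


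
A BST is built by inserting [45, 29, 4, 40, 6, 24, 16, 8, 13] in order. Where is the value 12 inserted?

Starting tree (level order): [45, 29, None, 4, 40, None, 6, None, None, None, 24, 16, None, 8, None, None, 13]
Insertion path: 45 -> 29 -> 4 -> 6 -> 24 -> 16 -> 8 -> 13
Result: insert 12 as left child of 13
Final tree (level order): [45, 29, None, 4, 40, None, 6, None, None, None, 24, 16, None, 8, None, None, 13, 12]


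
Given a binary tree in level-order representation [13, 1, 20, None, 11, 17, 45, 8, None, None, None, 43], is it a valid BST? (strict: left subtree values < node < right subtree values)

Level-order array: [13, 1, 20, None, 11, 17, 45, 8, None, None, None, 43]
Validate using subtree bounds (lo, hi): at each node, require lo < value < hi,
then recurse left with hi=value and right with lo=value.
Preorder trace (stopping at first violation):
  at node 13 with bounds (-inf, +inf): OK
  at node 1 with bounds (-inf, 13): OK
  at node 11 with bounds (1, 13): OK
  at node 8 with bounds (1, 11): OK
  at node 20 with bounds (13, +inf): OK
  at node 17 with bounds (13, 20): OK
  at node 45 with bounds (20, +inf): OK
  at node 43 with bounds (20, 45): OK
No violation found at any node.
Result: Valid BST


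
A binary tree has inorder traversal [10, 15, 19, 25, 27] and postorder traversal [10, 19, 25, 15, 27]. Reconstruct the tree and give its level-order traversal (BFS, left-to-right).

Inorder:   [10, 15, 19, 25, 27]
Postorder: [10, 19, 25, 15, 27]
Algorithm: postorder visits root last, so walk postorder right-to-left;
each value is the root of the current inorder slice — split it at that
value, recurse on the right subtree first, then the left.
Recursive splits:
  root=27; inorder splits into left=[10, 15, 19, 25], right=[]
  root=15; inorder splits into left=[10], right=[19, 25]
  root=25; inorder splits into left=[19], right=[]
  root=19; inorder splits into left=[], right=[]
  root=10; inorder splits into left=[], right=[]
Reconstructed level-order: [27, 15, 10, 25, 19]


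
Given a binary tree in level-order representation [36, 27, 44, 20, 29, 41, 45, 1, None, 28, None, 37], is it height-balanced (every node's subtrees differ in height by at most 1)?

Tree (level-order array): [36, 27, 44, 20, 29, 41, 45, 1, None, 28, None, 37]
Definition: a tree is height-balanced if, at every node, |h(left) - h(right)| <= 1 (empty subtree has height -1).
Bottom-up per-node check:
  node 1: h_left=-1, h_right=-1, diff=0 [OK], height=0
  node 20: h_left=0, h_right=-1, diff=1 [OK], height=1
  node 28: h_left=-1, h_right=-1, diff=0 [OK], height=0
  node 29: h_left=0, h_right=-1, diff=1 [OK], height=1
  node 27: h_left=1, h_right=1, diff=0 [OK], height=2
  node 37: h_left=-1, h_right=-1, diff=0 [OK], height=0
  node 41: h_left=0, h_right=-1, diff=1 [OK], height=1
  node 45: h_left=-1, h_right=-1, diff=0 [OK], height=0
  node 44: h_left=1, h_right=0, diff=1 [OK], height=2
  node 36: h_left=2, h_right=2, diff=0 [OK], height=3
All nodes satisfy the balance condition.
Result: Balanced


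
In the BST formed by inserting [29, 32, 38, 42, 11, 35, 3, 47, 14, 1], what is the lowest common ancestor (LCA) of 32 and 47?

Tree insertion order: [29, 32, 38, 42, 11, 35, 3, 47, 14, 1]
Tree (level-order array): [29, 11, 32, 3, 14, None, 38, 1, None, None, None, 35, 42, None, None, None, None, None, 47]
In a BST, the LCA of p=32, q=47 is the first node v on the
root-to-leaf path with p <= v <= q (go left if both < v, right if both > v).
Walk from root:
  at 29: both 32 and 47 > 29, go right
  at 32: 32 <= 32 <= 47, this is the LCA
LCA = 32


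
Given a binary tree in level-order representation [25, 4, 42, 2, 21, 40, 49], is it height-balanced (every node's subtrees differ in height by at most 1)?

Tree (level-order array): [25, 4, 42, 2, 21, 40, 49]
Definition: a tree is height-balanced if, at every node, |h(left) - h(right)| <= 1 (empty subtree has height -1).
Bottom-up per-node check:
  node 2: h_left=-1, h_right=-1, diff=0 [OK], height=0
  node 21: h_left=-1, h_right=-1, diff=0 [OK], height=0
  node 4: h_left=0, h_right=0, diff=0 [OK], height=1
  node 40: h_left=-1, h_right=-1, diff=0 [OK], height=0
  node 49: h_left=-1, h_right=-1, diff=0 [OK], height=0
  node 42: h_left=0, h_right=0, diff=0 [OK], height=1
  node 25: h_left=1, h_right=1, diff=0 [OK], height=2
All nodes satisfy the balance condition.
Result: Balanced


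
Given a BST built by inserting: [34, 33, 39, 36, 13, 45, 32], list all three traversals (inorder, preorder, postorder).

Tree insertion order: [34, 33, 39, 36, 13, 45, 32]
Tree (level-order array): [34, 33, 39, 13, None, 36, 45, None, 32]
Inorder (L, root, R): [13, 32, 33, 34, 36, 39, 45]
Preorder (root, L, R): [34, 33, 13, 32, 39, 36, 45]
Postorder (L, R, root): [32, 13, 33, 36, 45, 39, 34]


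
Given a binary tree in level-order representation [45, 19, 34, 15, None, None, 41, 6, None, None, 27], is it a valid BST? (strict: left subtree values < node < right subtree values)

Level-order array: [45, 19, 34, 15, None, None, 41, 6, None, None, 27]
Validate using subtree bounds (lo, hi): at each node, require lo < value < hi,
then recurse left with hi=value and right with lo=value.
Preorder trace (stopping at first violation):
  at node 45 with bounds (-inf, +inf): OK
  at node 19 with bounds (-inf, 45): OK
  at node 15 with bounds (-inf, 19): OK
  at node 6 with bounds (-inf, 15): OK
  at node 34 with bounds (45, +inf): VIOLATION
Node 34 violates its bound: not (45 < 34 < +inf).
Result: Not a valid BST


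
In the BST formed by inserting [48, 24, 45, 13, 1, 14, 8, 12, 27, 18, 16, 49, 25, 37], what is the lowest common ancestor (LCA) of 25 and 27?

Tree insertion order: [48, 24, 45, 13, 1, 14, 8, 12, 27, 18, 16, 49, 25, 37]
Tree (level-order array): [48, 24, 49, 13, 45, None, None, 1, 14, 27, None, None, 8, None, 18, 25, 37, None, 12, 16]
In a BST, the LCA of p=25, q=27 is the first node v on the
root-to-leaf path with p <= v <= q (go left if both < v, right if both > v).
Walk from root:
  at 48: both 25 and 27 < 48, go left
  at 24: both 25 and 27 > 24, go right
  at 45: both 25 and 27 < 45, go left
  at 27: 25 <= 27 <= 27, this is the LCA
LCA = 27


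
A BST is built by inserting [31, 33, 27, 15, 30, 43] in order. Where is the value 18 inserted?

Starting tree (level order): [31, 27, 33, 15, 30, None, 43]
Insertion path: 31 -> 27 -> 15
Result: insert 18 as right child of 15
Final tree (level order): [31, 27, 33, 15, 30, None, 43, None, 18]


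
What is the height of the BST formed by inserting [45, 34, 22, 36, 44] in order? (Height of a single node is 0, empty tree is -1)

Insertion order: [45, 34, 22, 36, 44]
Tree (level-order array): [45, 34, None, 22, 36, None, None, None, 44]
Compute height bottom-up (empty subtree = -1):
  height(22) = 1 + max(-1, -1) = 0
  height(44) = 1 + max(-1, -1) = 0
  height(36) = 1 + max(-1, 0) = 1
  height(34) = 1 + max(0, 1) = 2
  height(45) = 1 + max(2, -1) = 3
Height = 3


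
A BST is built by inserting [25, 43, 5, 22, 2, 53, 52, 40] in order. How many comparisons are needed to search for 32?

Search path for 32: 25 -> 43 -> 40
Found: False
Comparisons: 3


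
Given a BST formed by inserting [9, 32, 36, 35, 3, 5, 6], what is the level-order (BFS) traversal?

Tree insertion order: [9, 32, 36, 35, 3, 5, 6]
Tree (level-order array): [9, 3, 32, None, 5, None, 36, None, 6, 35]
BFS from the root, enqueuing left then right child of each popped node:
  queue [9] -> pop 9, enqueue [3, 32], visited so far: [9]
  queue [3, 32] -> pop 3, enqueue [5], visited so far: [9, 3]
  queue [32, 5] -> pop 32, enqueue [36], visited so far: [9, 3, 32]
  queue [5, 36] -> pop 5, enqueue [6], visited so far: [9, 3, 32, 5]
  queue [36, 6] -> pop 36, enqueue [35], visited so far: [9, 3, 32, 5, 36]
  queue [6, 35] -> pop 6, enqueue [none], visited so far: [9, 3, 32, 5, 36, 6]
  queue [35] -> pop 35, enqueue [none], visited so far: [9, 3, 32, 5, 36, 6, 35]
Result: [9, 3, 32, 5, 36, 6, 35]


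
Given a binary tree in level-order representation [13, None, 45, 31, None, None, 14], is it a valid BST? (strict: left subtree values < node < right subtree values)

Level-order array: [13, None, 45, 31, None, None, 14]
Validate using subtree bounds (lo, hi): at each node, require lo < value < hi,
then recurse left with hi=value and right with lo=value.
Preorder trace (stopping at first violation):
  at node 13 with bounds (-inf, +inf): OK
  at node 45 with bounds (13, +inf): OK
  at node 31 with bounds (13, 45): OK
  at node 14 with bounds (31, 45): VIOLATION
Node 14 violates its bound: not (31 < 14 < 45).
Result: Not a valid BST


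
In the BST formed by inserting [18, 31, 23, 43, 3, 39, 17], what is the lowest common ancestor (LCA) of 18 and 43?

Tree insertion order: [18, 31, 23, 43, 3, 39, 17]
Tree (level-order array): [18, 3, 31, None, 17, 23, 43, None, None, None, None, 39]
In a BST, the LCA of p=18, q=43 is the first node v on the
root-to-leaf path with p <= v <= q (go left if both < v, right if both > v).
Walk from root:
  at 18: 18 <= 18 <= 43, this is the LCA
LCA = 18


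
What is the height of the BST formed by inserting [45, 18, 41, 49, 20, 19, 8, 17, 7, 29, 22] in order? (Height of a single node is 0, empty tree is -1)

Insertion order: [45, 18, 41, 49, 20, 19, 8, 17, 7, 29, 22]
Tree (level-order array): [45, 18, 49, 8, 41, None, None, 7, 17, 20, None, None, None, None, None, 19, 29, None, None, 22]
Compute height bottom-up (empty subtree = -1):
  height(7) = 1 + max(-1, -1) = 0
  height(17) = 1 + max(-1, -1) = 0
  height(8) = 1 + max(0, 0) = 1
  height(19) = 1 + max(-1, -1) = 0
  height(22) = 1 + max(-1, -1) = 0
  height(29) = 1 + max(0, -1) = 1
  height(20) = 1 + max(0, 1) = 2
  height(41) = 1 + max(2, -1) = 3
  height(18) = 1 + max(1, 3) = 4
  height(49) = 1 + max(-1, -1) = 0
  height(45) = 1 + max(4, 0) = 5
Height = 5


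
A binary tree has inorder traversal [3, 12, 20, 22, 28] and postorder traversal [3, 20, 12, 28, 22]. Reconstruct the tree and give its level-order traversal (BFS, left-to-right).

Inorder:   [3, 12, 20, 22, 28]
Postorder: [3, 20, 12, 28, 22]
Algorithm: postorder visits root last, so walk postorder right-to-left;
each value is the root of the current inorder slice — split it at that
value, recurse on the right subtree first, then the left.
Recursive splits:
  root=22; inorder splits into left=[3, 12, 20], right=[28]
  root=28; inorder splits into left=[], right=[]
  root=12; inorder splits into left=[3], right=[20]
  root=20; inorder splits into left=[], right=[]
  root=3; inorder splits into left=[], right=[]
Reconstructed level-order: [22, 12, 28, 3, 20]


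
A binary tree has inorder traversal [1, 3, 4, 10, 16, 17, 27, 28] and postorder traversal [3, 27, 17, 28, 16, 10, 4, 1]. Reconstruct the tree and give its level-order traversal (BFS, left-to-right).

Inorder:   [1, 3, 4, 10, 16, 17, 27, 28]
Postorder: [3, 27, 17, 28, 16, 10, 4, 1]
Algorithm: postorder visits root last, so walk postorder right-to-left;
each value is the root of the current inorder slice — split it at that
value, recurse on the right subtree first, then the left.
Recursive splits:
  root=1; inorder splits into left=[], right=[3, 4, 10, 16, 17, 27, 28]
  root=4; inorder splits into left=[3], right=[10, 16, 17, 27, 28]
  root=10; inorder splits into left=[], right=[16, 17, 27, 28]
  root=16; inorder splits into left=[], right=[17, 27, 28]
  root=28; inorder splits into left=[17, 27], right=[]
  root=17; inorder splits into left=[], right=[27]
  root=27; inorder splits into left=[], right=[]
  root=3; inorder splits into left=[], right=[]
Reconstructed level-order: [1, 4, 3, 10, 16, 28, 17, 27]


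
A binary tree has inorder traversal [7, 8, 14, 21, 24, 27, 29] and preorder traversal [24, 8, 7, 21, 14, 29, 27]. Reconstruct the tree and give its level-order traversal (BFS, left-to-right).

Inorder:  [7, 8, 14, 21, 24, 27, 29]
Preorder: [24, 8, 7, 21, 14, 29, 27]
Algorithm: preorder visits root first, so consume preorder in order;
for each root, split the current inorder slice at that value into
left-subtree inorder and right-subtree inorder, then recurse.
Recursive splits:
  root=24; inorder splits into left=[7, 8, 14, 21], right=[27, 29]
  root=8; inorder splits into left=[7], right=[14, 21]
  root=7; inorder splits into left=[], right=[]
  root=21; inorder splits into left=[14], right=[]
  root=14; inorder splits into left=[], right=[]
  root=29; inorder splits into left=[27], right=[]
  root=27; inorder splits into left=[], right=[]
Reconstructed level-order: [24, 8, 29, 7, 21, 27, 14]


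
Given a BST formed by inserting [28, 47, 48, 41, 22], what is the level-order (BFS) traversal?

Tree insertion order: [28, 47, 48, 41, 22]
Tree (level-order array): [28, 22, 47, None, None, 41, 48]
BFS from the root, enqueuing left then right child of each popped node:
  queue [28] -> pop 28, enqueue [22, 47], visited so far: [28]
  queue [22, 47] -> pop 22, enqueue [none], visited so far: [28, 22]
  queue [47] -> pop 47, enqueue [41, 48], visited so far: [28, 22, 47]
  queue [41, 48] -> pop 41, enqueue [none], visited so far: [28, 22, 47, 41]
  queue [48] -> pop 48, enqueue [none], visited so far: [28, 22, 47, 41, 48]
Result: [28, 22, 47, 41, 48]


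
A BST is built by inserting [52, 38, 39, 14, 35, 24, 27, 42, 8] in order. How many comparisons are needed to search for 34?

Search path for 34: 52 -> 38 -> 14 -> 35 -> 24 -> 27
Found: False
Comparisons: 6


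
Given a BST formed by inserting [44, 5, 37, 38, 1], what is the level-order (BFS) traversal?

Tree insertion order: [44, 5, 37, 38, 1]
Tree (level-order array): [44, 5, None, 1, 37, None, None, None, 38]
BFS from the root, enqueuing left then right child of each popped node:
  queue [44] -> pop 44, enqueue [5], visited so far: [44]
  queue [5] -> pop 5, enqueue [1, 37], visited so far: [44, 5]
  queue [1, 37] -> pop 1, enqueue [none], visited so far: [44, 5, 1]
  queue [37] -> pop 37, enqueue [38], visited so far: [44, 5, 1, 37]
  queue [38] -> pop 38, enqueue [none], visited so far: [44, 5, 1, 37, 38]
Result: [44, 5, 1, 37, 38]


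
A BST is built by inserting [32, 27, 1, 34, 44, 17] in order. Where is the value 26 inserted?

Starting tree (level order): [32, 27, 34, 1, None, None, 44, None, 17]
Insertion path: 32 -> 27 -> 1 -> 17
Result: insert 26 as right child of 17
Final tree (level order): [32, 27, 34, 1, None, None, 44, None, 17, None, None, None, 26]


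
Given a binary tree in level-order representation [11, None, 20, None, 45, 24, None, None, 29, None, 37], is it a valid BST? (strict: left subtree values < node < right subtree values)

Level-order array: [11, None, 20, None, 45, 24, None, None, 29, None, 37]
Validate using subtree bounds (lo, hi): at each node, require lo < value < hi,
then recurse left with hi=value and right with lo=value.
Preorder trace (stopping at first violation):
  at node 11 with bounds (-inf, +inf): OK
  at node 20 with bounds (11, +inf): OK
  at node 45 with bounds (20, +inf): OK
  at node 24 with bounds (20, 45): OK
  at node 29 with bounds (24, 45): OK
  at node 37 with bounds (29, 45): OK
No violation found at any node.
Result: Valid BST


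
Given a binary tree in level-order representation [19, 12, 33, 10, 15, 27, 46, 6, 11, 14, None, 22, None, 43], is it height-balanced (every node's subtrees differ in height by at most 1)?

Tree (level-order array): [19, 12, 33, 10, 15, 27, 46, 6, 11, 14, None, 22, None, 43]
Definition: a tree is height-balanced if, at every node, |h(left) - h(right)| <= 1 (empty subtree has height -1).
Bottom-up per-node check:
  node 6: h_left=-1, h_right=-1, diff=0 [OK], height=0
  node 11: h_left=-1, h_right=-1, diff=0 [OK], height=0
  node 10: h_left=0, h_right=0, diff=0 [OK], height=1
  node 14: h_left=-1, h_right=-1, diff=0 [OK], height=0
  node 15: h_left=0, h_right=-1, diff=1 [OK], height=1
  node 12: h_left=1, h_right=1, diff=0 [OK], height=2
  node 22: h_left=-1, h_right=-1, diff=0 [OK], height=0
  node 27: h_left=0, h_right=-1, diff=1 [OK], height=1
  node 43: h_left=-1, h_right=-1, diff=0 [OK], height=0
  node 46: h_left=0, h_right=-1, diff=1 [OK], height=1
  node 33: h_left=1, h_right=1, diff=0 [OK], height=2
  node 19: h_left=2, h_right=2, diff=0 [OK], height=3
All nodes satisfy the balance condition.
Result: Balanced


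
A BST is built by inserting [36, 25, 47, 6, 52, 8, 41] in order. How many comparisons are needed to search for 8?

Search path for 8: 36 -> 25 -> 6 -> 8
Found: True
Comparisons: 4


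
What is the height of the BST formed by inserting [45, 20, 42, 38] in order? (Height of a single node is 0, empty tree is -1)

Insertion order: [45, 20, 42, 38]
Tree (level-order array): [45, 20, None, None, 42, 38]
Compute height bottom-up (empty subtree = -1):
  height(38) = 1 + max(-1, -1) = 0
  height(42) = 1 + max(0, -1) = 1
  height(20) = 1 + max(-1, 1) = 2
  height(45) = 1 + max(2, -1) = 3
Height = 3


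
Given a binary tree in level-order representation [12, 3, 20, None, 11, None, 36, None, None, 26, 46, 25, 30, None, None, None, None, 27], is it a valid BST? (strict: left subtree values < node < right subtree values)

Level-order array: [12, 3, 20, None, 11, None, 36, None, None, 26, 46, 25, 30, None, None, None, None, 27]
Validate using subtree bounds (lo, hi): at each node, require lo < value < hi,
then recurse left with hi=value and right with lo=value.
Preorder trace (stopping at first violation):
  at node 12 with bounds (-inf, +inf): OK
  at node 3 with bounds (-inf, 12): OK
  at node 11 with bounds (3, 12): OK
  at node 20 with bounds (12, +inf): OK
  at node 36 with bounds (20, +inf): OK
  at node 26 with bounds (20, 36): OK
  at node 25 with bounds (20, 26): OK
  at node 30 with bounds (26, 36): OK
  at node 27 with bounds (26, 30): OK
  at node 46 with bounds (36, +inf): OK
No violation found at any node.
Result: Valid BST


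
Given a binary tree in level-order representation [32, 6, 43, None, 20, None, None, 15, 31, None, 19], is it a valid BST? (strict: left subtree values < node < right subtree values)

Level-order array: [32, 6, 43, None, 20, None, None, 15, 31, None, 19]
Validate using subtree bounds (lo, hi): at each node, require lo < value < hi,
then recurse left with hi=value and right with lo=value.
Preorder trace (stopping at first violation):
  at node 32 with bounds (-inf, +inf): OK
  at node 6 with bounds (-inf, 32): OK
  at node 20 with bounds (6, 32): OK
  at node 15 with bounds (6, 20): OK
  at node 19 with bounds (15, 20): OK
  at node 31 with bounds (20, 32): OK
  at node 43 with bounds (32, +inf): OK
No violation found at any node.
Result: Valid BST


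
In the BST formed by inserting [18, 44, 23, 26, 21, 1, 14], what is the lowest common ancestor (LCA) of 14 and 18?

Tree insertion order: [18, 44, 23, 26, 21, 1, 14]
Tree (level-order array): [18, 1, 44, None, 14, 23, None, None, None, 21, 26]
In a BST, the LCA of p=14, q=18 is the first node v on the
root-to-leaf path with p <= v <= q (go left if both < v, right if both > v).
Walk from root:
  at 18: 14 <= 18 <= 18, this is the LCA
LCA = 18


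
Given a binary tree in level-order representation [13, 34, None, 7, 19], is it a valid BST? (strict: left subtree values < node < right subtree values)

Level-order array: [13, 34, None, 7, 19]
Validate using subtree bounds (lo, hi): at each node, require lo < value < hi,
then recurse left with hi=value and right with lo=value.
Preorder trace (stopping at first violation):
  at node 13 with bounds (-inf, +inf): OK
  at node 34 with bounds (-inf, 13): VIOLATION
Node 34 violates its bound: not (-inf < 34 < 13).
Result: Not a valid BST


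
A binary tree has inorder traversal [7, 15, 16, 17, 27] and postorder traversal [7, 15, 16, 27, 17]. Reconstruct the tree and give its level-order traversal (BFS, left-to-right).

Inorder:   [7, 15, 16, 17, 27]
Postorder: [7, 15, 16, 27, 17]
Algorithm: postorder visits root last, so walk postorder right-to-left;
each value is the root of the current inorder slice — split it at that
value, recurse on the right subtree first, then the left.
Recursive splits:
  root=17; inorder splits into left=[7, 15, 16], right=[27]
  root=27; inorder splits into left=[], right=[]
  root=16; inorder splits into left=[7, 15], right=[]
  root=15; inorder splits into left=[7], right=[]
  root=7; inorder splits into left=[], right=[]
Reconstructed level-order: [17, 16, 27, 15, 7]


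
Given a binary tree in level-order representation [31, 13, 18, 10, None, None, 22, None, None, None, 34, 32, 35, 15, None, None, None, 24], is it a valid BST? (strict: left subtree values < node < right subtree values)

Level-order array: [31, 13, 18, 10, None, None, 22, None, None, None, 34, 32, 35, 15, None, None, None, 24]
Validate using subtree bounds (lo, hi): at each node, require lo < value < hi,
then recurse left with hi=value and right with lo=value.
Preorder trace (stopping at first violation):
  at node 31 with bounds (-inf, +inf): OK
  at node 13 with bounds (-inf, 31): OK
  at node 10 with bounds (-inf, 13): OK
  at node 18 with bounds (31, +inf): VIOLATION
Node 18 violates its bound: not (31 < 18 < +inf).
Result: Not a valid BST


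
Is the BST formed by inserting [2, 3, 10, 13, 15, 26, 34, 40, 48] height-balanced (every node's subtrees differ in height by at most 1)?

Tree (level-order array): [2, None, 3, None, 10, None, 13, None, 15, None, 26, None, 34, None, 40, None, 48]
Definition: a tree is height-balanced if, at every node, |h(left) - h(right)| <= 1 (empty subtree has height -1).
Bottom-up per-node check:
  node 48: h_left=-1, h_right=-1, diff=0 [OK], height=0
  node 40: h_left=-1, h_right=0, diff=1 [OK], height=1
  node 34: h_left=-1, h_right=1, diff=2 [FAIL (|-1-1|=2 > 1)], height=2
  node 26: h_left=-1, h_right=2, diff=3 [FAIL (|-1-2|=3 > 1)], height=3
  node 15: h_left=-1, h_right=3, diff=4 [FAIL (|-1-3|=4 > 1)], height=4
  node 13: h_left=-1, h_right=4, diff=5 [FAIL (|-1-4|=5 > 1)], height=5
  node 10: h_left=-1, h_right=5, diff=6 [FAIL (|-1-5|=6 > 1)], height=6
  node 3: h_left=-1, h_right=6, diff=7 [FAIL (|-1-6|=7 > 1)], height=7
  node 2: h_left=-1, h_right=7, diff=8 [FAIL (|-1-7|=8 > 1)], height=8
Node 34 violates the condition: |-1 - 1| = 2 > 1.
Result: Not balanced
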